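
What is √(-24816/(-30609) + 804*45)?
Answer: 2*√941616535209/10203 ≈ 190.21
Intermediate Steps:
√(-24816/(-30609) + 804*45) = √(-24816*(-1/30609) + 36180) = √(8272/10203 + 36180) = √(369152812/10203) = 2*√941616535209/10203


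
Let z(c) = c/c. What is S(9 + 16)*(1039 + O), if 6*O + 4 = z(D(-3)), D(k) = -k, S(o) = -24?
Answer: -24924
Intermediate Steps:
z(c) = 1
O = -½ (O = -⅔ + (⅙)*1 = -⅔ + ⅙ = -½ ≈ -0.50000)
S(9 + 16)*(1039 + O) = -24*(1039 - ½) = -24*2077/2 = -24924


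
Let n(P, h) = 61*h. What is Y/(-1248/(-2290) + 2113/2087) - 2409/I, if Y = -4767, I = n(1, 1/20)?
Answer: -874179182145/227022053 ≈ -3850.6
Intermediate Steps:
I = 61/20 ≈ 3.0500
Y/(-1248/(-2290) + 2113/2087) - 2409/I = -4767/(-1248/(-2290) + 2113/2087) - 2409/61/20 = -4767/(-1248*(-1/2290) + 2113*(1/2087)) - 2409*20/61 = -4767/(624/1145 + 2113/2087) - 48180/61 = -4767/3721673/2389615 - 48180/61 = -4767*2389615/3721673 - 48180/61 = -11391294705/3721673 - 48180/61 = -874179182145/227022053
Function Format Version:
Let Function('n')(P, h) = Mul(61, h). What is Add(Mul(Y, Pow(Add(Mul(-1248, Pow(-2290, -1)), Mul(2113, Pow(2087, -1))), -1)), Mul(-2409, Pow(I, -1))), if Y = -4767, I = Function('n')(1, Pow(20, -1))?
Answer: Rational(-874179182145, 227022053) ≈ -3850.6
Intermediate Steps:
I = Rational(61, 20) (I = Mul(61, Pow(20, -1)) = Mul(61, Rational(1, 20)) = Rational(61, 20) ≈ 3.0500)
Add(Mul(Y, Pow(Add(Mul(-1248, Pow(-2290, -1)), Mul(2113, Pow(2087, -1))), -1)), Mul(-2409, Pow(I, -1))) = Add(Mul(-4767, Pow(Add(Mul(-1248, Pow(-2290, -1)), Mul(2113, Pow(2087, -1))), -1)), Mul(-2409, Pow(Rational(61, 20), -1))) = Add(Mul(-4767, Pow(Add(Mul(-1248, Rational(-1, 2290)), Mul(2113, Rational(1, 2087))), -1)), Mul(-2409, Rational(20, 61))) = Add(Mul(-4767, Pow(Add(Rational(624, 1145), Rational(2113, 2087)), -1)), Rational(-48180, 61)) = Add(Mul(-4767, Pow(Rational(3721673, 2389615), -1)), Rational(-48180, 61)) = Add(Mul(-4767, Rational(2389615, 3721673)), Rational(-48180, 61)) = Add(Rational(-11391294705, 3721673), Rational(-48180, 61)) = Rational(-874179182145, 227022053)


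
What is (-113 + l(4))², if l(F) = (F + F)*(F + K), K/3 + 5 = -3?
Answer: 74529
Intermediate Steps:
K = -24 (K = -15 + 3*(-3) = -15 - 9 = -24)
l(F) = 2*F*(-24 + F) (l(F) = (F + F)*(F - 24) = (2*F)*(-24 + F) = 2*F*(-24 + F))
(-113 + l(4))² = (-113 + 2*4*(-24 + 4))² = (-113 + 2*4*(-20))² = (-113 - 160)² = (-273)² = 74529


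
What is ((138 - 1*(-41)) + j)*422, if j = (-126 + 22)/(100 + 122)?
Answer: 8362774/111 ≈ 75340.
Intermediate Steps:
j = -52/111 (j = -104/222 = -104*1/222 = -52/111 ≈ -0.46847)
((138 - 1*(-41)) + j)*422 = ((138 - 1*(-41)) - 52/111)*422 = ((138 + 41) - 52/111)*422 = (179 - 52/111)*422 = (19817/111)*422 = 8362774/111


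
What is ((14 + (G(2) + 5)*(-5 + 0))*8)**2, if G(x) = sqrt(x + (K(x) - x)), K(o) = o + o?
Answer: 28224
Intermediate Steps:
K(o) = 2*o
G(x) = sqrt(2)*sqrt(x) (G(x) = sqrt(x + (2*x - x)) = sqrt(x + x) = sqrt(2*x) = sqrt(2)*sqrt(x))
((14 + (G(2) + 5)*(-5 + 0))*8)**2 = ((14 + (sqrt(2)*sqrt(2) + 5)*(-5 + 0))*8)**2 = ((14 + (2 + 5)*(-5))*8)**2 = ((14 + 7*(-5))*8)**2 = ((14 - 35)*8)**2 = (-21*8)**2 = (-168)**2 = 28224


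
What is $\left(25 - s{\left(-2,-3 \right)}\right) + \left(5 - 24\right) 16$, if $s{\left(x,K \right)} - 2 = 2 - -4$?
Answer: $-287$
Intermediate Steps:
$s{\left(x,K \right)} = 8$ ($s{\left(x,K \right)} = 2 + \left(2 - -4\right) = 2 + \left(2 + 4\right) = 2 + 6 = 8$)
$\left(25 - s{\left(-2,-3 \right)}\right) + \left(5 - 24\right) 16 = \left(25 - 8\right) + \left(5 - 24\right) 16 = \left(25 - 8\right) - 304 = 17 - 304 = -287$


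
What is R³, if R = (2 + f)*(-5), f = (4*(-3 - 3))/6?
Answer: 1000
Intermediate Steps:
f = -4 (f = (4*(-6))*(⅙) = -24*⅙ = -4)
R = 10 (R = (2 - 4)*(-5) = -2*(-5) = 10)
R³ = 10³ = 1000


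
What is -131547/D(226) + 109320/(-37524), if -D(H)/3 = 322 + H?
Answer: 132123543/1713596 ≈ 77.103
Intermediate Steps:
D(H) = -966 - 3*H (D(H) = -3*(322 + H) = -966 - 3*H)
-131547/D(226) + 109320/(-37524) = -131547/(-966 - 3*226) + 109320/(-37524) = -131547/(-966 - 678) + 109320*(-1/37524) = -131547/(-1644) - 9110/3127 = -131547*(-1/1644) - 9110/3127 = 43849/548 - 9110/3127 = 132123543/1713596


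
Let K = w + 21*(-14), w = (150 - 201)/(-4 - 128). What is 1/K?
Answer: -44/12919 ≈ -0.0034058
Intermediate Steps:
w = 17/44 (w = -51/(-132) = -51*(-1/132) = 17/44 ≈ 0.38636)
K = -12919/44 (K = 17/44 + 21*(-14) = 17/44 - 294 = -12919/44 ≈ -293.61)
1/K = 1/(-12919/44) = -44/12919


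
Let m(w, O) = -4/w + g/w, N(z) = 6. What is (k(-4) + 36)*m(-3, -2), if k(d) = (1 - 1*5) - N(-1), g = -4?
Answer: 208/3 ≈ 69.333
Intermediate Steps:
m(w, O) = -8/w (m(w, O) = -4/w - 4/w = -8/w)
k(d) = -10 (k(d) = (1 - 1*5) - 1*6 = (1 - 5) - 6 = -4 - 6 = -10)
(k(-4) + 36)*m(-3, -2) = (-10 + 36)*(-8/(-3)) = 26*(-8*(-1/3)) = 26*(8/3) = 208/3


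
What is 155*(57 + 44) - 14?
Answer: 15641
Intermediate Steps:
155*(57 + 44) - 14 = 155*101 - 14 = 15655 - 14 = 15641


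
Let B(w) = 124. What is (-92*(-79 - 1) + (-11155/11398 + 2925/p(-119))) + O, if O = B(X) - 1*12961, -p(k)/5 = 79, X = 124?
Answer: -4939269909/900442 ≈ -5485.4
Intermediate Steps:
p(k) = -395 (p(k) = -5*79 = -395)
O = -12837 (O = 124 - 1*12961 = 124 - 12961 = -12837)
(-92*(-79 - 1) + (-11155/11398 + 2925/p(-119))) + O = (-92*(-79 - 1) + (-11155/11398 + 2925/(-395))) - 12837 = (-92*(-80) + (-11155*1/11398 + 2925*(-1/395))) - 12837 = (7360 + (-11155/11398 - 585/79)) - 12837 = (7360 - 7549075/900442) - 12837 = 6619704045/900442 - 12837 = -4939269909/900442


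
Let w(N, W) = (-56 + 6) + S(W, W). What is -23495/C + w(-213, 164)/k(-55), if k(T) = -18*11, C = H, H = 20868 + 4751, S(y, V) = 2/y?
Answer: -25132049/37813644 ≈ -0.66463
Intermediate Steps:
H = 25619
C = 25619
w(N, W) = -50 + 2/W (w(N, W) = (-56 + 6) + 2/W = -50 + 2/W)
k(T) = -198
-23495/C + w(-213, 164)/k(-55) = -23495/25619 + (-50 + 2/164)/(-198) = -23495*1/25619 + (-50 + 2*(1/164))*(-1/198) = -23495/25619 + (-50 + 1/82)*(-1/198) = -23495/25619 - 4099/82*(-1/198) = -23495/25619 + 4099/16236 = -25132049/37813644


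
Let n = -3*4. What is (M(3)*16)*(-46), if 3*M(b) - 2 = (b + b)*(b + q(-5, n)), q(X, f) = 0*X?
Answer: -14720/3 ≈ -4906.7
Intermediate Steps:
n = -12
q(X, f) = 0
M(b) = 2/3 + 2*b**2/3 (M(b) = 2/3 + ((b + b)*(b + 0))/3 = 2/3 + ((2*b)*b)/3 = 2/3 + (2*b**2)/3 = 2/3 + 2*b**2/3)
(M(3)*16)*(-46) = ((2/3 + (2/3)*3**2)*16)*(-46) = ((2/3 + (2/3)*9)*16)*(-46) = ((2/3 + 6)*16)*(-46) = ((20/3)*16)*(-46) = (320/3)*(-46) = -14720/3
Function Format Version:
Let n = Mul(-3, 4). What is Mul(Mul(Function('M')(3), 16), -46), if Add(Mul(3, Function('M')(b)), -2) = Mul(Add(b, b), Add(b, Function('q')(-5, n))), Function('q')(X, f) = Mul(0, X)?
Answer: Rational(-14720, 3) ≈ -4906.7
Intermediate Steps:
n = -12
Function('q')(X, f) = 0
Function('M')(b) = Add(Rational(2, 3), Mul(Rational(2, 3), Pow(b, 2))) (Function('M')(b) = Add(Rational(2, 3), Mul(Rational(1, 3), Mul(Add(b, b), Add(b, 0)))) = Add(Rational(2, 3), Mul(Rational(1, 3), Mul(Mul(2, b), b))) = Add(Rational(2, 3), Mul(Rational(1, 3), Mul(2, Pow(b, 2)))) = Add(Rational(2, 3), Mul(Rational(2, 3), Pow(b, 2))))
Mul(Mul(Function('M')(3), 16), -46) = Mul(Mul(Add(Rational(2, 3), Mul(Rational(2, 3), Pow(3, 2))), 16), -46) = Mul(Mul(Add(Rational(2, 3), Mul(Rational(2, 3), 9)), 16), -46) = Mul(Mul(Add(Rational(2, 3), 6), 16), -46) = Mul(Mul(Rational(20, 3), 16), -46) = Mul(Rational(320, 3), -46) = Rational(-14720, 3)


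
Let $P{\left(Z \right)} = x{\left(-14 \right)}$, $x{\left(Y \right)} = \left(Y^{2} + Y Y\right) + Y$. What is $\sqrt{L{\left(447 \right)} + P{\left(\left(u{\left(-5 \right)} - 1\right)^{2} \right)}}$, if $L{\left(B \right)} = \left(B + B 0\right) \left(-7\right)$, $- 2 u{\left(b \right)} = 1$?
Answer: $i \sqrt{2751} \approx 52.45 i$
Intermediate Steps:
$u{\left(b \right)} = - \frac{1}{2}$ ($u{\left(b \right)} = \left(- \frac{1}{2}\right) 1 = - \frac{1}{2}$)
$x{\left(Y \right)} = Y + 2 Y^{2}$ ($x{\left(Y \right)} = \left(Y^{2} + Y^{2}\right) + Y = 2 Y^{2} + Y = Y + 2 Y^{2}$)
$P{\left(Z \right)} = 378$ ($P{\left(Z \right)} = - 14 \left(1 + 2 \left(-14\right)\right) = - 14 \left(1 - 28\right) = \left(-14\right) \left(-27\right) = 378$)
$L{\left(B \right)} = - 7 B$ ($L{\left(B \right)} = \left(B + 0\right) \left(-7\right) = B \left(-7\right) = - 7 B$)
$\sqrt{L{\left(447 \right)} + P{\left(\left(u{\left(-5 \right)} - 1\right)^{2} \right)}} = \sqrt{\left(-7\right) 447 + 378} = \sqrt{-3129 + 378} = \sqrt{-2751} = i \sqrt{2751}$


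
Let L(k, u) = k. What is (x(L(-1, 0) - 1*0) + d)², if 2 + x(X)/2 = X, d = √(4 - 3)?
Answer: 25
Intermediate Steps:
d = 1 (d = √1 = 1)
x(X) = -4 + 2*X
(x(L(-1, 0) - 1*0) + d)² = ((-4 + 2*(-1 - 1*0)) + 1)² = ((-4 + 2*(-1 + 0)) + 1)² = ((-4 + 2*(-1)) + 1)² = ((-4 - 2) + 1)² = (-6 + 1)² = (-5)² = 25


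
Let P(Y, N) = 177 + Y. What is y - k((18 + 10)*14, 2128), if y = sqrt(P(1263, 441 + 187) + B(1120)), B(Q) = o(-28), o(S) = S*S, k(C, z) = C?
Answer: -392 + 4*sqrt(139) ≈ -344.84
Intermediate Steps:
o(S) = S**2
B(Q) = 784 (B(Q) = (-28)**2 = 784)
y = 4*sqrt(139) (y = sqrt((177 + 1263) + 784) = sqrt(1440 + 784) = sqrt(2224) = 4*sqrt(139) ≈ 47.159)
y - k((18 + 10)*14, 2128) = 4*sqrt(139) - (18 + 10)*14 = 4*sqrt(139) - 28*14 = 4*sqrt(139) - 1*392 = 4*sqrt(139) - 392 = -392 + 4*sqrt(139)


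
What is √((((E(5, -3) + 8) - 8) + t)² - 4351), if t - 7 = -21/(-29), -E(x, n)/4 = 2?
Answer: I*√3659127/29 ≈ 65.962*I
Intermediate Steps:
E(x, n) = -8 (E(x, n) = -4*2 = -8)
t = 224/29 (t = 7 - 21/(-29) = 7 - 21*(-1/29) = 7 + 21/29 = 224/29 ≈ 7.7241)
√((((E(5, -3) + 8) - 8) + t)² - 4351) = √((((-8 + 8) - 8) + 224/29)² - 4351) = √(((0 - 8) + 224/29)² - 4351) = √((-8 + 224/29)² - 4351) = √((-8/29)² - 4351) = √(64/841 - 4351) = √(-3659127/841) = I*√3659127/29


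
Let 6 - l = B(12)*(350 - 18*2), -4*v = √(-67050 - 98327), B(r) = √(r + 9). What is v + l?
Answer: 6 - 314*√21 - I*√165377/4 ≈ -1432.9 - 101.67*I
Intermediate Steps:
B(r) = √(9 + r)
v = -I*√165377/4 (v = -√(-67050 - 98327)/4 = -I*√165377/4 ≈ -101.67*I)
l = 6 - 314*√21 (l = 6 - √(9 + 12)*(350 - 18*2) = 6 - √21*(350 - 36) = 6 - √21*314 = 6 - 314*√21 ≈ -1432.9)
v + l = -I*√165377/4 + (6 - 314*√21) = 6 - 314*√21 - I*√165377/4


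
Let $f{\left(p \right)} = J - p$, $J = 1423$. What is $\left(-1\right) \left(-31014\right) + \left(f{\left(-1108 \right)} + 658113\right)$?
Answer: $691658$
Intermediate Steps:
$f{\left(p \right)} = 1423 - p$
$\left(-1\right) \left(-31014\right) + \left(f{\left(-1108 \right)} + 658113\right) = \left(-1\right) \left(-31014\right) + \left(\left(1423 - -1108\right) + 658113\right) = 31014 + \left(\left(1423 + 1108\right) + 658113\right) = 31014 + \left(2531 + 658113\right) = 31014 + 660644 = 691658$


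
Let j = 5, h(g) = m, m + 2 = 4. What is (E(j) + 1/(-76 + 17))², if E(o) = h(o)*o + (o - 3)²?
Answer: 680625/3481 ≈ 195.53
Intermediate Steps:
m = 2 (m = -2 + 4 = 2)
h(g) = 2
E(o) = (-3 + o)² + 2*o (E(o) = 2*o + (o - 3)² = 2*o + (-3 + o)² = (-3 + o)² + 2*o)
(E(j) + 1/(-76 + 17))² = (((-3 + 5)² + 2*5) + 1/(-76 + 17))² = ((2² + 10) + 1/(-59))² = ((4 + 10) - 1/59)² = (14 - 1/59)² = (825/59)² = 680625/3481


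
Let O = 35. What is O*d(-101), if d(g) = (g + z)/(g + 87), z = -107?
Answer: 520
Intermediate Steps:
d(g) = (-107 + g)/(87 + g) (d(g) = (g - 107)/(g + 87) = (-107 + g)/(87 + g))
O*d(-101) = 35*((-107 - 101)/(87 - 101)) = 35*(-208/(-14)) = 35*(-1/14*(-208)) = 35*(104/7) = 520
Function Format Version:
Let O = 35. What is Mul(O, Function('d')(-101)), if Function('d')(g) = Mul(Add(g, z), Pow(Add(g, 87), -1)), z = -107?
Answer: 520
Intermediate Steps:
Function('d')(g) = Mul(Pow(Add(87, g), -1), Add(-107, g)) (Function('d')(g) = Mul(Add(g, -107), Pow(Add(g, 87), -1)) = Mul(Add(-107, g), Pow(Add(87, g), -1)) = Mul(Pow(Add(87, g), -1), Add(-107, g)))
Mul(O, Function('d')(-101)) = Mul(35, Mul(Pow(Add(87, -101), -1), Add(-107, -101))) = Mul(35, Mul(Pow(-14, -1), -208)) = Mul(35, Mul(Rational(-1, 14), -208)) = Mul(35, Rational(104, 7)) = 520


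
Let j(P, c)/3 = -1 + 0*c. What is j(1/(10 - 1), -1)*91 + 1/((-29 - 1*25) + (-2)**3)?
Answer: -16927/62 ≈ -273.02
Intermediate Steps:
j(P, c) = -3 (j(P, c) = 3*(-1 + 0*c) = 3*(-1 + 0) = 3*(-1) = -3)
j(1/(10 - 1), -1)*91 + 1/((-29 - 1*25) + (-2)**3) = -3*91 + 1/((-29 - 1*25) + (-2)**3) = -273 + 1/((-29 - 25) - 8) = -273 + 1/(-54 - 8) = -273 + 1/(-62) = -273 - 1/62 = -16927/62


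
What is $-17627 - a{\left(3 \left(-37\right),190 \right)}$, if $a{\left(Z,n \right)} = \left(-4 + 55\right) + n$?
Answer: $-17868$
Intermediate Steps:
$a{\left(Z,n \right)} = 51 + n$
$-17627 - a{\left(3 \left(-37\right),190 \right)} = -17627 - \left(51 + 190\right) = -17627 - 241 = -17868$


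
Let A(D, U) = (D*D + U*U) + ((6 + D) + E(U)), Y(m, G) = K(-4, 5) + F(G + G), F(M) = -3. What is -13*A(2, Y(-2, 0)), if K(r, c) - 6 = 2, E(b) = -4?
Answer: -429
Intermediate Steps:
K(r, c) = 8 (K(r, c) = 6 + 2 = 8)
Y(m, G) = 5 (Y(m, G) = 8 - 3 = 5)
A(D, U) = 2 + D + D² + U² (A(D, U) = (D*D + U*U) + ((6 + D) - 4) = (D² + U²) + (2 + D) = 2 + D + D² + U²)
-13*A(2, Y(-2, 0)) = -13*(2 + 2 + 2² + 5²) = -13*(2 + 2 + 4 + 25) = -13*33 = -429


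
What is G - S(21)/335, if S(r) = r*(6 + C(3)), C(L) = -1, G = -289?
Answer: -19384/67 ≈ -289.31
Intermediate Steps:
S(r) = 5*r (S(r) = r*(6 - 1) = r*5 = 5*r)
G - S(21)/335 = -289 - 5*21/335 = -289 - 105/335 = -289 - 1*21/67 = -289 - 21/67 = -19384/67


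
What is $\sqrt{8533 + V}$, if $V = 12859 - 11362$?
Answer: $\sqrt{10030} \approx 100.15$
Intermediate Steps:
$V = 1497$ ($V = 12859 - 11362 = 1497$)
$\sqrt{8533 + V} = \sqrt{8533 + 1497} = \sqrt{10030}$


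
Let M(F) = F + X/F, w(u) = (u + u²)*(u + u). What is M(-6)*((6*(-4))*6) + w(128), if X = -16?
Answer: 4227552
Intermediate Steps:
w(u) = 2*u*(u + u²) (w(u) = (u + u²)*(2*u) = 2*u*(u + u²))
M(F) = F - 16/F
M(-6)*((6*(-4))*6) + w(128) = (-6 - 16/(-6))*((6*(-4))*6) + 2*128²*(1 + 128) = (-6 - 16*(-⅙))*(-24*6) + 2*16384*129 = (-6 + 8/3)*(-144) + 4227072 = -10/3*(-144) + 4227072 = 480 + 4227072 = 4227552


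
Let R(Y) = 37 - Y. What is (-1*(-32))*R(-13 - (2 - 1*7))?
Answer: 1440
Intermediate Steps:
(-1*(-32))*R(-13 - (2 - 1*7)) = (-1*(-32))*(37 - (-13 - (2 - 1*7))) = 32*(37 - (-13 - (2 - 7))) = 32*(37 - (-13 - 1*(-5))) = 32*(37 - (-13 + 5)) = 32*(37 - 1*(-8)) = 32*(37 + 8) = 32*45 = 1440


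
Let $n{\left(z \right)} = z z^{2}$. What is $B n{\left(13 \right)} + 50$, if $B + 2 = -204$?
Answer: $-452532$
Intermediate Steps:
$B = -206$ ($B = -2 - 204 = -206$)
$n{\left(z \right)} = z^{3}$
$B n{\left(13 \right)} + 50 = - 206 \cdot 13^{3} + 50 = \left(-206\right) 2197 + 50 = -452582 + 50 = -452532$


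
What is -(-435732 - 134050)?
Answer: 569782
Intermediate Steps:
-(-435732 - 134050) = -1*(-569782) = 569782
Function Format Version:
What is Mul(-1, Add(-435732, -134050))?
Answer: 569782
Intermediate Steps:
Mul(-1, Add(-435732, -134050)) = Mul(-1, -569782) = 569782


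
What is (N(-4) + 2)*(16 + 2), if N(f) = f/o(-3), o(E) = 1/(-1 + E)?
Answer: 324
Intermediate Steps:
N(f) = -4*f (N(f) = f/(1/(-1 - 3)) = f/(1/(-4)) = f/(-¼) = f*(-4) = -4*f)
(N(-4) + 2)*(16 + 2) = (-4*(-4) + 2)*(16 + 2) = (16 + 2)*18 = 18*18 = 324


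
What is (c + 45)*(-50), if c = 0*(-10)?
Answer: -2250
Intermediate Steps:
c = 0
(c + 45)*(-50) = (0 + 45)*(-50) = 45*(-50) = -2250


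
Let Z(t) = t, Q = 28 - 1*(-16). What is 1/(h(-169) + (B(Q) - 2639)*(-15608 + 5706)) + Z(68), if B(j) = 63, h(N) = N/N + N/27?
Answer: 46831855843/688703762 ≈ 68.000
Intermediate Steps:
Q = 44 (Q = 28 + 16 = 44)
h(N) = 1 + N/27 (h(N) = 1 + N*(1/27) = 1 + N/27)
1/(h(-169) + (B(Q) - 2639)*(-15608 + 5706)) + Z(68) = 1/((1 + (1/27)*(-169)) + (63 - 2639)*(-15608 + 5706)) + 68 = 1/((1 - 169/27) - 2576*(-9902)) + 68 = 1/(-142/27 + 25507552) + 68 = 1/(688703762/27) + 68 = 27/688703762 + 68 = 46831855843/688703762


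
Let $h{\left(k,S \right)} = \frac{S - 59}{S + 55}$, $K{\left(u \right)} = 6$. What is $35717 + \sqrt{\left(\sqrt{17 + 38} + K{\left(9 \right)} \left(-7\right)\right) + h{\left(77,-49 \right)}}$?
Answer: $35717 + \sqrt{-60 + \sqrt{55}} \approx 35717.0 + 7.2515 i$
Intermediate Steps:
$h{\left(k,S \right)} = \frac{-59 + S}{55 + S}$
$35717 + \sqrt{\left(\sqrt{17 + 38} + K{\left(9 \right)} \left(-7\right)\right) + h{\left(77,-49 \right)}} = 35717 + \sqrt{\left(\sqrt{17 + 38} + 6 \left(-7\right)\right) + \frac{-59 - 49}{55 - 49}} = 35717 + \sqrt{\left(\sqrt{55} - 42\right) + \frac{1}{6} \left(-108\right)} = 35717 + \sqrt{\left(-42 + \sqrt{55}\right) + \frac{1}{6} \left(-108\right)} = 35717 + \sqrt{\left(-42 + \sqrt{55}\right) - 18} = 35717 + \sqrt{-60 + \sqrt{55}}$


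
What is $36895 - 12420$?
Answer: $24475$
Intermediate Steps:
$36895 - 12420 = 24475$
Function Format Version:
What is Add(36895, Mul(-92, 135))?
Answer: 24475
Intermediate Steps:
Add(36895, Mul(-92, 135)) = Add(36895, -12420) = 24475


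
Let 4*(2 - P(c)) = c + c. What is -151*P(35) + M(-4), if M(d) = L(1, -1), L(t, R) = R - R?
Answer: 4681/2 ≈ 2340.5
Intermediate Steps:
P(c) = 2 - c/2 (P(c) = 2 - (c + c)/4 = 2 - c/2)
L(t, R) = 0
M(d) = 0
-151*P(35) + M(-4) = -151*(2 - 1/2*35) + 0 = -151*(2 - 35/2) + 0 = -151*(-31/2) + 0 = 4681/2 + 0 = 4681/2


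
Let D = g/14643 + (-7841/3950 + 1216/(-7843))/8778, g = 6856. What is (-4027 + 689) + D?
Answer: -4430055198494841403/1327344622827300 ≈ -3337.5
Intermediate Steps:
D = 621152502685997/1327344622827300 (D = 6856/14643 + (-7841/3950 + 1216/(-7843))/8778 = 6856*(1/14643) + (-7841*1/3950 + 1216*(-1/7843))*(1/8778) = 6856/14643 + (-7841/3950 - 1216/7843)*(1/8778) = 6856/14643 - 66300163/30979850*1/8778 = 6856/14643 - 66300163/271941123300 = 621152502685997/1327344622827300 ≈ 0.46797)
(-4027 + 689) + D = (-4027 + 689) + 621152502685997/1327344622827300 = -3338 + 621152502685997/1327344622827300 = -4430055198494841403/1327344622827300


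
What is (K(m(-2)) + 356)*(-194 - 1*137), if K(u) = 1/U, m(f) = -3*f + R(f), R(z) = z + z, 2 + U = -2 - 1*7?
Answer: -1295865/11 ≈ -1.1781e+5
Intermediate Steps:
U = -11 (U = -2 + (-2 - 1*7) = -2 + (-2 - 7) = -2 - 9 = -11)
R(z) = 2*z
m(f) = -f (m(f) = -3*f + 2*f = -f)
K(u) = -1/11 (K(u) = 1/(-11) = -1/11)
(K(m(-2)) + 356)*(-194 - 1*137) = (-1/11 + 356)*(-194 - 1*137) = 3915*(-194 - 137)/11 = (3915/11)*(-331) = -1295865/11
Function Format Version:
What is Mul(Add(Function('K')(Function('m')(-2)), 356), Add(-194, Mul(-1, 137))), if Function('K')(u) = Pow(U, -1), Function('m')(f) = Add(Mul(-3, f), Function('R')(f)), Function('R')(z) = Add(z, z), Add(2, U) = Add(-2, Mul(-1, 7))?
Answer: Rational(-1295865, 11) ≈ -1.1781e+5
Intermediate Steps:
U = -11 (U = Add(-2, Add(-2, Mul(-1, 7))) = Add(-2, Add(-2, -7)) = Add(-2, -9) = -11)
Function('R')(z) = Mul(2, z)
Function('m')(f) = Mul(-1, f) (Function('m')(f) = Add(Mul(-3, f), Mul(2, f)) = Mul(-1, f))
Function('K')(u) = Rational(-1, 11) (Function('K')(u) = Pow(-11, -1) = Rational(-1, 11))
Mul(Add(Function('K')(Function('m')(-2)), 356), Add(-194, Mul(-1, 137))) = Mul(Add(Rational(-1, 11), 356), Add(-194, Mul(-1, 137))) = Mul(Rational(3915, 11), Add(-194, -137)) = Mul(Rational(3915, 11), -331) = Rational(-1295865, 11)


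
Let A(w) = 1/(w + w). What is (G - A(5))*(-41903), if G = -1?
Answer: 460933/10 ≈ 46093.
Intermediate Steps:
A(w) = 1/(2*w)
(G - A(5))*(-41903) = (-1 - 1/(2*5))*(-41903) = (-1 - 1*⅒)*(-41903) = (-1 - ⅒)*(-41903) = -11/10*(-41903) = 460933/10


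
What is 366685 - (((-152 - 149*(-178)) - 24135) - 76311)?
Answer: 440761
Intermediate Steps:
366685 - (((-152 - 149*(-178)) - 24135) - 76311) = 366685 - (((-152 + 26522) - 24135) - 76311) = 366685 - ((26370 - 24135) - 76311) = 366685 - (2235 - 76311) = 366685 - 1*(-74076) = 366685 + 74076 = 440761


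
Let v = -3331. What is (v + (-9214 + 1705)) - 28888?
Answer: -39728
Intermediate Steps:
(v + (-9214 + 1705)) - 28888 = (-3331 + (-9214 + 1705)) - 28888 = (-3331 - 7509) - 28888 = -10840 - 28888 = -39728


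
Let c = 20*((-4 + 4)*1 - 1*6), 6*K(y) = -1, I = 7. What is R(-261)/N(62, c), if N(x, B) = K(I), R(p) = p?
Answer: 1566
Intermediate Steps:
K(y) = -⅙ (K(y) = (⅙)*(-1) = -⅙)
c = -120 (c = 20*(0*1 - 6) = 20*(0 - 6) = 20*(-6) = -120)
N(x, B) = -⅙
R(-261)/N(62, c) = -261/(-⅙) = -261*(-6) = 1566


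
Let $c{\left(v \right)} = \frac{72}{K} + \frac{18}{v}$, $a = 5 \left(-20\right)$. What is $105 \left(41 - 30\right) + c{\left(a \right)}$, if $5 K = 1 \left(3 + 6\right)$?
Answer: $\frac{59741}{50} \approx 1194.8$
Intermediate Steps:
$K = \frac{9}{5}$ ($K = \frac{1 \left(3 + 6\right)}{5} = \frac{1 \cdot 9}{5} = \frac{1}{5} \cdot 9 = \frac{9}{5} \approx 1.8$)
$a = -100$
$c{\left(v \right)} = 40 + \frac{18}{v}$ ($c{\left(v \right)} = \frac{72}{\frac{9}{5}} + \frac{18}{v} = 72 \cdot \frac{5}{9} + \frac{18}{v} = 40 + \frac{18}{v}$)
$105 \left(41 - 30\right) + c{\left(a \right)} = 105 \left(41 - 30\right) + \left(40 + \frac{18}{-100}\right) = 105 \cdot 11 + \left(40 + 18 \left(- \frac{1}{100}\right)\right) = 1155 + \left(40 - \frac{9}{50}\right) = 1155 + \frac{1991}{50} = \frac{59741}{50}$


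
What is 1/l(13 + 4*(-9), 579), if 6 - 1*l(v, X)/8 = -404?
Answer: 1/3280 ≈ 0.00030488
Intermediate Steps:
l(v, X) = 3280 (l(v, X) = 48 - 8*(-404) = 48 + 3232 = 3280)
1/l(13 + 4*(-9), 579) = 1/3280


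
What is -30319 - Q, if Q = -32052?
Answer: 1733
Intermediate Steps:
-30319 - Q = -30319 - 1*(-32052) = -30319 + 32052 = 1733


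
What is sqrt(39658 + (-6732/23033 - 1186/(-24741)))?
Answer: 70*sqrt(292028378454206974)/189953151 ≈ 199.14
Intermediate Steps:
sqrt(39658 + (-6732/23033 - 1186/(-24741))) = sqrt(39658 + (-6732*1/23033 - 1186*(-1/24741))) = sqrt(39658 + (-6732/23033 + 1186/24741)) = sqrt(39658 - 139239274/569859453) = sqrt(22599346947800/569859453) = 70*sqrt(292028378454206974)/189953151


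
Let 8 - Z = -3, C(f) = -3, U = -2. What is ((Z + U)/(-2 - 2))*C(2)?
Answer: 27/4 ≈ 6.7500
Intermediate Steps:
Z = 11 (Z = 8 - 1*(-3) = 8 + 3 = 11)
((Z + U)/(-2 - 2))*C(2) = ((11 - 2)/(-2 - 2))*(-3) = (9/(-4))*(-3) = (9*(-¼))*(-3) = -9/4*(-3) = 27/4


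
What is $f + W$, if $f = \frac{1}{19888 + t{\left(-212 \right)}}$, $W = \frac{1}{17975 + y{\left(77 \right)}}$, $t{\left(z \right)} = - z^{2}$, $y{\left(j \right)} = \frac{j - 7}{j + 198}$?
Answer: $\frac{13429}{854184096} \approx 1.5721 \cdot 10^{-5}$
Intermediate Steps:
$y{\left(j \right)} = \frac{-7 + j}{198 + j}$
$W = \frac{55}{988639}$ ($W = \frac{1}{17975 + \frac{-7 + 77}{198 + 77}} = \frac{1}{17975 + \frac{1}{275} \cdot 70} = \frac{1}{17975 + \frac{14}{55}} = \frac{1}{\frac{988639}{55}} = \frac{55}{988639} \approx 5.5632 \cdot 10^{-5}$)
$f = - \frac{1}{25056}$ ($f = \frac{1}{19888 - \left(-212\right)^{2}} = \frac{1}{19888 - 44944} = \frac{1}{-25056} = - \frac{1}{25056} \approx -3.9911 \cdot 10^{-5}$)
$f + W = - \frac{1}{25056} + \frac{55}{988639} = \frac{13429}{854184096}$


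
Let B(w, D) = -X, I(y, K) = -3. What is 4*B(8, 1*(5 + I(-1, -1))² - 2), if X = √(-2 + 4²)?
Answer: -4*√14 ≈ -14.967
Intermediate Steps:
X = √14 (X = √(-2 + 16) = √14 ≈ 3.7417)
B(w, D) = -√14
4*B(8, 1*(5 + I(-1, -1))² - 2) = 4*(-√14) = -4*√14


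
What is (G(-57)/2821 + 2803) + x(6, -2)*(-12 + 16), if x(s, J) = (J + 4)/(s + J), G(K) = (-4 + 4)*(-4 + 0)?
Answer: 2805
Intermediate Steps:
G(K) = 0 (G(K) = 0*(-4) = 0)
x(s, J) = (4 + J)/(J + s)
(G(-57)/2821 + 2803) + x(6, -2)*(-12 + 16) = (0/2821 + 2803) + ((4 - 2)/(-2 + 6))*(-12 + 16) = (0*(1/2821) + 2803) + (2/4)*4 = (0 + 2803) + ((¼)*2)*4 = 2803 + (½)*4 = 2803 + 2 = 2805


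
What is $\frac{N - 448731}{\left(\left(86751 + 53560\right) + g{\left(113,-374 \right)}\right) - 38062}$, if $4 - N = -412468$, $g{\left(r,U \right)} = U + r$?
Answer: $- \frac{36259}{101988} \approx -0.35552$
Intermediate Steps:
$N = 412472$ ($N = 4 - -412468 = 4 + 412468 = 412472$)
$\frac{N - 448731}{\left(\left(86751 + 53560\right) + g{\left(113,-374 \right)}\right) - 38062} = \frac{412472 - 448731}{\left(\left(86751 + 53560\right) + \left(-374 + 113\right)\right) - 38062} = - \frac{36259}{\left(140311 - 261\right) - 38062} = - \frac{36259}{140050 - 38062} = - \frac{36259}{101988}$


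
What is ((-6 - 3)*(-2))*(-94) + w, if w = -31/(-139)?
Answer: -235157/139 ≈ -1691.8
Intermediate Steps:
w = 31/139 (w = -31*(-1/139) = 31/139 ≈ 0.22302)
((-6 - 3)*(-2))*(-94) + w = ((-6 - 3)*(-2))*(-94) + 31/139 = -9*(-2)*(-94) + 31/139 = 18*(-94) + 31/139 = -1692 + 31/139 = -235157/139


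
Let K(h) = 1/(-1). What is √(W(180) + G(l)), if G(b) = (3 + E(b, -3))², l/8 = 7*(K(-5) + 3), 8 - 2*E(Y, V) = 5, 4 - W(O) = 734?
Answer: I*√2839/2 ≈ 26.641*I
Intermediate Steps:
W(O) = -730 (W(O) = 4 - 1*734 = 4 - 734 = -730)
E(Y, V) = 3/2 (E(Y, V) = 4 - ½*5 = 4 - 5/2 = 3/2)
K(h) = -1
l = 112 (l = 8*(7*(-1 + 3)) = 8*(7*2) = 8*14 = 112)
G(b) = 81/4 (G(b) = (3 + 3/2)² = (9/2)² = 81/4)
√(W(180) + G(l)) = √(-730 + 81/4) = √(-2839/4) = I*√2839/2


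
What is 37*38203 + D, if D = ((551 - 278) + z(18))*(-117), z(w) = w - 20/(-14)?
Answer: 9655078/7 ≈ 1.3793e+6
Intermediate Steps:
z(w) = 10/7 + w (z(w) = w - 20*(-1/14) = w + 10/7 = 10/7 + w)
D = -239499/7 (D = ((551 - 278) + (10/7 + 18))*(-117) = (273 + 136/7)*(-117) = (2047/7)*(-117) = -239499/7 ≈ -34214.)
37*38203 + D = 37*38203 - 239499/7 = 1413511 - 239499/7 = 9655078/7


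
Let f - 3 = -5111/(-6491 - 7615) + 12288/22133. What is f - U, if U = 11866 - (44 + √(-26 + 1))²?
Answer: -3106808535005/312208098 + 440*I ≈ -9951.1 + 440.0*I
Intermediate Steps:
f = 1223080585/312208098 (f = 3 + (-5111/(-6491 - 7615) + 12288/22133) = 3 + (-5111/(-14106) + 12288*(1/22133)) = 3 + (-5111*(-1/14106) + 12288/22133) = 3 + (5111/14106 + 12288/22133) = 3 + 286456291/312208098 = 1223080585/312208098 ≈ 3.9175)
U = 11866 - (44 + 5*I)² (U = 11866 - (44 + √(-25))² = 11866 - (44 + 5*I)² ≈ 9955.0 - 440.0*I)
f - U = 1223080585/312208098 - (9955 - 440*I) = 1223080585/312208098 + (-9955 + 440*I) = -3106808535005/312208098 + 440*I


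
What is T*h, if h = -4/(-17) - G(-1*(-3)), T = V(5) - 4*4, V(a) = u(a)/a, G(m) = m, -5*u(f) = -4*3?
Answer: 18236/425 ≈ 42.908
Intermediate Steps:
u(f) = 12/5 (u(f) = -(-4)*3/5 = -⅕*(-12) = 12/5)
V(a) = 12/(5*a)
T = -388/25 (T = (12/5)/5 - 4*4 = (12/5)*(⅕) - 16 = 12/25 - 16 = -388/25 ≈ -15.520)
h = -47/17 (h = -4/(-17) - (-1)*(-3) = -4*(-1/17) - 1*3 = 4/17 - 3 = -47/17 ≈ -2.7647)
T*h = -388/25*(-47/17) = 18236/425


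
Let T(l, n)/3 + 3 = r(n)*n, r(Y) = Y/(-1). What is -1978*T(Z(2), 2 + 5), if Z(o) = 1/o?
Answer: 308568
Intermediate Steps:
r(Y) = -Y (r(Y) = Y*(-1) = -Y)
T(l, n) = -9 - 3*n**2 (T(l, n) = -9 + 3*((-n)*n) = -9 + 3*(-n**2) = -9 - 3*n**2)
-1978*T(Z(2), 2 + 5) = -1978*(-9 - 3*(2 + 5)**2) = -1978*(-9 - 3*7**2) = -1978*(-9 - 3*49) = -1978*(-9 - 147) = -1978*(-156) = 308568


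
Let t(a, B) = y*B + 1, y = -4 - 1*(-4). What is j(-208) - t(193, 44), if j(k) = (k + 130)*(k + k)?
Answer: 32447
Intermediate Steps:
y = 0 (y = -4 + 4 = 0)
t(a, B) = 1 (t(a, B) = 0*B + 1 = 0 + 1 = 1)
j(k) = 2*k*(130 + k) (j(k) = (130 + k)*(2*k) = 2*k*(130 + k))
j(-208) - t(193, 44) = 2*(-208)*(130 - 208) - 1*1 = 2*(-208)*(-78) - 1 = 32448 - 1 = 32447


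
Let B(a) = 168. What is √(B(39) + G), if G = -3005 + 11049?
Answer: 2*√2053 ≈ 90.620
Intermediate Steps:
G = 8044
√(B(39) + G) = √(168 + 8044) = √8212 = 2*√2053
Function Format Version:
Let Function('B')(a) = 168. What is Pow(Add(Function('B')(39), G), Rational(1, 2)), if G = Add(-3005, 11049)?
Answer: Mul(2, Pow(2053, Rational(1, 2))) ≈ 90.620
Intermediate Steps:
G = 8044
Pow(Add(Function('B')(39), G), Rational(1, 2)) = Pow(Add(168, 8044), Rational(1, 2)) = Pow(8212, Rational(1, 2)) = Mul(2, Pow(2053, Rational(1, 2)))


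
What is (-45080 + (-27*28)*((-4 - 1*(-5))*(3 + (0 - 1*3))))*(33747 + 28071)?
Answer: -2786755440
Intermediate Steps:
(-45080 + (-27*28)*((-4 - 1*(-5))*(3 + (0 - 1*3))))*(33747 + 28071) = (-45080 - 756*(-4 + 5)*(3 + (0 - 3)))*61818 = (-45080 - 756*(3 - 3))*61818 = (-45080 - 756*0)*61818 = (-45080 + 0)*61818 = -45080*61818 = -2786755440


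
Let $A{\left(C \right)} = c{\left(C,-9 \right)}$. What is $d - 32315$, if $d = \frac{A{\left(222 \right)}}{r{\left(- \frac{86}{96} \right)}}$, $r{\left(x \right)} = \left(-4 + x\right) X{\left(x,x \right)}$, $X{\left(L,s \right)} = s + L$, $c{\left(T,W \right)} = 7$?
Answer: $- \frac{326535011}{10105} \approx -32314.0$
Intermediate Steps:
$A{\left(C \right)} = 7$
$X{\left(L,s \right)} = L + s$
$r{\left(x \right)} = 2 x \left(-4 + x\right)$ ($r{\left(x \right)} = \left(-4 + x\right) \left(x + x\right) = \left(-4 + x\right) 2 x = 2 x \left(-4 + x\right)$)
$d = \frac{8064}{10105}$ ($d = \frac{7}{2 \left(- \frac{86}{96}\right) \left(-4 - \frac{86}{96}\right)} = \frac{7}{2 \left(\left(-86\right) \frac{1}{96}\right) \left(-4 - \frac{43}{48}\right)} = \frac{7}{2 \left(- \frac{43}{48}\right) \left(-4 - \frac{43}{48}\right)} = \frac{7}{2 \left(- \frac{43}{48}\right) \left(- \frac{235}{48}\right)} = \frac{7}{\frac{10105}{1152}} = 7 \cdot \frac{1152}{10105} = \frac{8064}{10105} \approx 0.79802$)
$d - 32315 = \frac{8064}{10105} - 32315 = - \frac{326535011}{10105}$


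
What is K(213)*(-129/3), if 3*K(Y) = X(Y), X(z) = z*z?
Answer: -650289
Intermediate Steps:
X(z) = z²
K(Y) = Y²/3
K(213)*(-129/3) = ((⅓)*213²)*(-129/3) = ((⅓)*45369)*(-129*⅓) = 15123*(-43) = -650289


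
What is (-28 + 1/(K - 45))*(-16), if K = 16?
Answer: 13008/29 ≈ 448.55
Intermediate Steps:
(-28 + 1/(K - 45))*(-16) = (-28 + 1/(16 - 45))*(-16) = (-28 + 1/(-29))*(-16) = (-28 - 1/29)*(-16) = -813/29*(-16) = 13008/29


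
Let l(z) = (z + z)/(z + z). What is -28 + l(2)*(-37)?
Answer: -65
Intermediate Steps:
l(z) = 1 (l(z) = (2*z)/((2*z)) = (2*z)*(1/(2*z)) = 1)
-28 + l(2)*(-37) = -28 + 1*(-37) = -28 - 37 = -65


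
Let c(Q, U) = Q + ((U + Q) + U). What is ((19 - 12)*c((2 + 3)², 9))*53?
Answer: 25228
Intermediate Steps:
c(Q, U) = 2*Q + 2*U (c(Q, U) = Q + ((Q + U) + U) = Q + (Q + 2*U) = 2*Q + 2*U)
((19 - 12)*c((2 + 3)², 9))*53 = ((19 - 12)*(2*(2 + 3)² + 2*9))*53 = (7*(2*5² + 18))*53 = (7*(2*25 + 18))*53 = (7*(50 + 18))*53 = (7*68)*53 = 476*53 = 25228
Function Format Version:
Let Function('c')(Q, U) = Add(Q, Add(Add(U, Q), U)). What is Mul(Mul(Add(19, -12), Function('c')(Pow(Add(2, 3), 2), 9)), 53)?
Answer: 25228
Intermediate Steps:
Function('c')(Q, U) = Add(Mul(2, Q), Mul(2, U)) (Function('c')(Q, U) = Add(Q, Add(Add(Q, U), U)) = Add(Q, Add(Q, Mul(2, U))) = Add(Mul(2, Q), Mul(2, U)))
Mul(Mul(Add(19, -12), Function('c')(Pow(Add(2, 3), 2), 9)), 53) = Mul(Mul(Add(19, -12), Add(Mul(2, Pow(Add(2, 3), 2)), Mul(2, 9))), 53) = Mul(Mul(7, Add(Mul(2, Pow(5, 2)), 18)), 53) = Mul(Mul(7, Add(Mul(2, 25), 18)), 53) = Mul(Mul(7, Add(50, 18)), 53) = Mul(Mul(7, 68), 53) = Mul(476, 53) = 25228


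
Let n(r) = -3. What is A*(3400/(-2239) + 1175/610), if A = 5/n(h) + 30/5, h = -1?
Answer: 1447745/819474 ≈ 1.7667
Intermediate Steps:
A = 13/3 (A = 5/(-3) + 30/5 = 5*(-⅓) + 30*(⅕) = -5/3 + 6 = 13/3 ≈ 4.3333)
A*(3400/(-2239) + 1175/610) = 13*(3400/(-2239) + 1175/610)/3 = 13*(3400*(-1/2239) + 1175*(1/610))/3 = 13*(-3400/2239 + 235/122)/3 = (13/3)*(111365/273158) = 1447745/819474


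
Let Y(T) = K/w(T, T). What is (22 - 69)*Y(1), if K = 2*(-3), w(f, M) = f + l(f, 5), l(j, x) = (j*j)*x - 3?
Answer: 94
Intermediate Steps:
l(j, x) = -3 + x*j² (l(j, x) = j²*x - 3 = x*j² - 3 = -3 + x*j²)
w(f, M) = -3 + f + 5*f² (w(f, M) = f + (-3 + 5*f²) = -3 + f + 5*f²)
K = -6
Y(T) = -6/(-3 + T + 5*T²)
(22 - 69)*Y(1) = (22 - 69)*(-6/(-3 + 1 + 5*1²)) = -(-282)/(-3 + 1 + 5*1) = -(-282)/(-3 + 1 + 5) = -(-282)/3 = -47*(-2) = 94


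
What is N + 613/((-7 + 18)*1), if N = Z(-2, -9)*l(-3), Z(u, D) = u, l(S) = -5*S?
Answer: 283/11 ≈ 25.727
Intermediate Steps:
N = -30 (N = -(-10)*(-3) = -2*15 = -30)
N + 613/((-7 + 18)*1) = -30 + 613/((-7 + 18)*1) = -30 + 613/(11*1) = -30 + 613/11 = 283/11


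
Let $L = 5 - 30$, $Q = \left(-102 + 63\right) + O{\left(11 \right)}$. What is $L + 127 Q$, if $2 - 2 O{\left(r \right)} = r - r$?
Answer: $-4851$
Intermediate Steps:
$O{\left(r \right)} = 1$ ($O{\left(r \right)} = 1 - \frac{r - r}{2} = 1 - 0 = 1 + 0 = 1$)
$Q = -38$ ($Q = \left(-102 + 63\right) + 1 = -39 + 1 = -38$)
$L = -25$ ($L = 5 - 30 = -25$)
$L + 127 Q = -25 + 127 \left(-38\right) = -25 - 4826 = -4851$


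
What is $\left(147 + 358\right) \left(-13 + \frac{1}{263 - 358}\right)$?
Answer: $- \frac{124836}{19} \approx -6570.3$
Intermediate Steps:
$\left(147 + 358\right) \left(-13 + \frac{1}{263 - 358}\right) = 505 \left(-13 + \frac{1}{-95}\right) = 505 \left(-13 - \frac{1}{95}\right) = 505 \left(- \frac{1236}{95}\right) = - \frac{124836}{19}$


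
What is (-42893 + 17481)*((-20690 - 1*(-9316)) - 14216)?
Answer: 650293080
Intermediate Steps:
(-42893 + 17481)*((-20690 - 1*(-9316)) - 14216) = -25412*((-20690 + 9316) - 14216) = -25412*(-11374 - 14216) = -25412*(-25590) = 650293080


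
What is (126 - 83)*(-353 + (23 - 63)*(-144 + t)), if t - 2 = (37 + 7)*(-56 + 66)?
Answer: -527739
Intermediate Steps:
t = 442 (t = 2 + (37 + 7)*(-56 + 66) = 2 + 44*10 = 2 + 440 = 442)
(126 - 83)*(-353 + (23 - 63)*(-144 + t)) = (126 - 83)*(-353 + (23 - 63)*(-144 + 442)) = 43*(-353 - 40*298) = 43*(-353 - 11920) = 43*(-12273) = -527739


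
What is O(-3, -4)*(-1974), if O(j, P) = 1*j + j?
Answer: 11844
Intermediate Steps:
O(j, P) = 2*j (O(j, P) = j + j = 2*j)
O(-3, -4)*(-1974) = (2*(-3))*(-1974) = -6*(-1974) = 11844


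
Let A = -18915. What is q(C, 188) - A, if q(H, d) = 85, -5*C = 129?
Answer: 19000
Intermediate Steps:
C = -129/5 (C = -1/5*129 = -129/5 ≈ -25.800)
q(C, 188) - A = 85 - 1*(-18915) = 85 + 18915 = 19000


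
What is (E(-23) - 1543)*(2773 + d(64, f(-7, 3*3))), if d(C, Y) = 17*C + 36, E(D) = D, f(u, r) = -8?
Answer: -6102702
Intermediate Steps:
d(C, Y) = 36 + 17*C
(E(-23) - 1543)*(2773 + d(64, f(-7, 3*3))) = (-23 - 1543)*(2773 + (36 + 17*64)) = -1566*(2773 + (36 + 1088)) = -1566*(2773 + 1124) = -1566*3897 = -6102702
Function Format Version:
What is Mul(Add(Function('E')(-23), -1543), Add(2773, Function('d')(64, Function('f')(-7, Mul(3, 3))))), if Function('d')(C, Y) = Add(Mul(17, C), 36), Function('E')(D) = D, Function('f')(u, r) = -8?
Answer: -6102702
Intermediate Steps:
Function('d')(C, Y) = Add(36, Mul(17, C))
Mul(Add(Function('E')(-23), -1543), Add(2773, Function('d')(64, Function('f')(-7, Mul(3, 3))))) = Mul(Add(-23, -1543), Add(2773, Add(36, Mul(17, 64)))) = Mul(-1566, Add(2773, Add(36, 1088))) = Mul(-1566, Add(2773, 1124)) = Mul(-1566, 3897) = -6102702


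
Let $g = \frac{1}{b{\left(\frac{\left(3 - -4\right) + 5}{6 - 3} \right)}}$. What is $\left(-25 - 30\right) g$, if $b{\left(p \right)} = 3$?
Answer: $- \frac{55}{3} \approx -18.333$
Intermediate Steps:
$g = \frac{1}{3} \approx 0.33333$
$\left(-25 - 30\right) g = \left(-25 - 30\right) \frac{1}{3} = \left(-55\right) \frac{1}{3} = - \frac{55}{3}$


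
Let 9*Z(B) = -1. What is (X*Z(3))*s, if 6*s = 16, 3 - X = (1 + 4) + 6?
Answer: 64/27 ≈ 2.3704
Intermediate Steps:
Z(B) = -⅑ (Z(B) = (⅑)*(-1) = -⅑)
X = -8 (X = 3 - ((1 + 4) + 6) = 3 - (5 + 6) = 3 - 1*11 = 3 - 11 = -8)
s = 8/3 (s = (⅙)*16 = 8/3 ≈ 2.6667)
(X*Z(3))*s = -8*(-⅑)*(8/3) = (8/9)*(8/3) = 64/27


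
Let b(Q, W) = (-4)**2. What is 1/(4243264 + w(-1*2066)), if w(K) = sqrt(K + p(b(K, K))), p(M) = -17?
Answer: 4243264/18005289375779 - I*sqrt(2083)/18005289375779 ≈ 2.3567e-7 - 2.5348e-12*I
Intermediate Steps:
b(Q, W) = 16
w(K) = sqrt(-17 + K) (w(K) = sqrt(K - 17) = sqrt(-17 + K))
1/(4243264 + w(-1*2066)) = 1/(4243264 + sqrt(-17 - 1*2066)) = 1/(4243264 + sqrt(-17 - 2066)) = 1/(4243264 + sqrt(-2083)) = 1/(4243264 + I*sqrt(2083))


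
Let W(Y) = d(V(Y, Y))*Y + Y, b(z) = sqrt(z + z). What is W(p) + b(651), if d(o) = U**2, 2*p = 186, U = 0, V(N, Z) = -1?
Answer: 93 + sqrt(1302) ≈ 129.08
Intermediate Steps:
b(z) = sqrt(2)*sqrt(z) (b(z) = sqrt(2*z) = sqrt(2)*sqrt(z))
p = 93 (p = (1/2)*186 = 93)
d(o) = 0 (d(o) = 0**2 = 0)
W(Y) = Y (W(Y) = 0*Y + Y = 0 + Y = Y)
W(p) + b(651) = 93 + sqrt(2)*sqrt(651) = 93 + sqrt(1302)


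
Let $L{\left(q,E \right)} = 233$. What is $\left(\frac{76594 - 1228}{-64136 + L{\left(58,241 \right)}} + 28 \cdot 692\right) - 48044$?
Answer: $- \frac{610682190}{21301} \approx -28669.0$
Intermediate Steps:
$\left(\frac{76594 - 1228}{-64136 + L{\left(58,241 \right)}} + 28 \cdot 692\right) - 48044 = \left(\frac{76594 - 1228}{-64136 + 233} + 28 \cdot 692\right) - 48044 = \left(\frac{75366}{-63903} + 19376\right) - 48044 = \left(75366 \left(- \frac{1}{63903}\right) + 19376\right) - 48044 = \left(- \frac{25122}{21301} + 19376\right) - 48044 = \frac{412703054}{21301} - 48044 = - \frac{610682190}{21301}$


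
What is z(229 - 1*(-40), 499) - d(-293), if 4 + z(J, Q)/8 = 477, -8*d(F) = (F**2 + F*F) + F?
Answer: 201677/8 ≈ 25210.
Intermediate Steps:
d(F) = -F**2/4 - F/8 (d(F) = -((F**2 + F*F) + F)/8 = -((F**2 + F**2) + F)/8 = -(2*F**2 + F)/8 = -(F + 2*F**2)/8 = -F**2/4 - F/8)
z(J, Q) = 3784 (z(J, Q) = -32 + 8*477 = -32 + 3816 = 3784)
z(229 - 1*(-40), 499) - d(-293) = 3784 - (-1)*(-293)*(1 + 2*(-293))/8 = 3784 - (-1)*(-293)*(1 - 586)/8 = 3784 - (-1)*(-293)*(-585)/8 = 3784 - 1*(-171405/8) = 3784 + 171405/8 = 201677/8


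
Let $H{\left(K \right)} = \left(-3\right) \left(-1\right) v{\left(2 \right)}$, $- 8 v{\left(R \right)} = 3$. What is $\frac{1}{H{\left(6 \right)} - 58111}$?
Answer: $- \frac{8}{464897} \approx -1.7208 \cdot 10^{-5}$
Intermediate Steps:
$v{\left(R \right)} = - \frac{3}{8}$ ($v{\left(R \right)} = \left(- \frac{1}{8}\right) 3 = - \frac{3}{8}$)
$H{\left(K \right)} = - \frac{9}{8}$ ($H{\left(K \right)} = \left(-3\right) \left(-1\right) \left(- \frac{3}{8}\right) = 3 \left(- \frac{3}{8}\right) = - \frac{9}{8}$)
$\frac{1}{H{\left(6 \right)} - 58111} = \frac{1}{- \frac{9}{8} - 58111} = \frac{1}{- \frac{464897}{8}} = - \frac{8}{464897}$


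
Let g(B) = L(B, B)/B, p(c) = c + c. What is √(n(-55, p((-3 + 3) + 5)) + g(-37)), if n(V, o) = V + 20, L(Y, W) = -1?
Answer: I*√47878/37 ≈ 5.9138*I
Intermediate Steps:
p(c) = 2*c
n(V, o) = 20 + V
g(B) = -1/B
√(n(-55, p((-3 + 3) + 5)) + g(-37)) = √((20 - 55) - 1/(-37)) = √(-35 - 1*(-1/37)) = √(-35 + 1/37) = √(-1294/37) = I*√47878/37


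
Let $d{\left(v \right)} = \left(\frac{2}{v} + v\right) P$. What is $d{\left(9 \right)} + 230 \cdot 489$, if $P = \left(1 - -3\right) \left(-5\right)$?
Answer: $\frac{1010570}{9} \approx 1.1229 \cdot 10^{5}$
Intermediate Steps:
$P = -20$ ($P = \left(1 + 3\right) \left(-5\right) = 4 \left(-5\right) = -20$)
$d{\left(v \right)} = - \frac{40}{v} - 20 v$ ($d{\left(v \right)} = \left(\frac{2}{v} + v\right) \left(-20\right) = \left(v + \frac{2}{v}\right) \left(-20\right) = - \frac{40}{v} - 20 v$)
$d{\left(9 \right)} + 230 \cdot 489 = \left(- \frac{40}{9} - 180\right) + 230 \cdot 489 = \left(\left(-40\right) \frac{1}{9} - 180\right) + 112470 = \left(- \frac{40}{9} - 180\right) + 112470 = - \frac{1660}{9} + 112470 = \frac{1010570}{9}$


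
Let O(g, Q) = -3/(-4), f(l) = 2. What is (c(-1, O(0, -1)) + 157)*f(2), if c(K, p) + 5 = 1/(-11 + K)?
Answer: 1823/6 ≈ 303.83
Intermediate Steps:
O(g, Q) = ¾ (O(g, Q) = -3*(-¼) = ¾)
c(K, p) = -5 + 1/(-11 + K)
(c(-1, O(0, -1)) + 157)*f(2) = ((56 - 5*(-1))/(-11 - 1) + 157)*2 = ((56 + 5)/(-12) + 157)*2 = (-1/12*61 + 157)*2 = (-61/12 + 157)*2 = (1823/12)*2 = 1823/6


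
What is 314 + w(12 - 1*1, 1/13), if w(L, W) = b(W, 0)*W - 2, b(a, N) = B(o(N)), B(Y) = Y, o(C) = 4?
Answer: 4060/13 ≈ 312.31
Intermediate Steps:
b(a, N) = 4
w(L, W) = -2 + 4*W (w(L, W) = 4*W - 2 = -2 + 4*W)
314 + w(12 - 1*1, 1/13) = 314 + (-2 + 4/13) = 314 - 22/13 = 4060/13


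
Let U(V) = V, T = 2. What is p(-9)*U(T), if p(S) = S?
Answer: -18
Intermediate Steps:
p(-9)*U(T) = -9*2 = -18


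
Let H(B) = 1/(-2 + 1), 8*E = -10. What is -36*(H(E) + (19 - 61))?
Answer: 1548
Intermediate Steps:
E = -5/4 (E = (1/8)*(-10) = -5/4 ≈ -1.2500)
H(B) = -1 (H(B) = 1/(-1) = -1)
-36*(H(E) + (19 - 61)) = -36*(-1 + (19 - 61)) = -36*(-1 - 42) = -36*(-43) = 1548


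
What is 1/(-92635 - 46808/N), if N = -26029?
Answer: -26029/2411149607 ≈ -1.0795e-5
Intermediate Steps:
1/(-92635 - 46808/N) = 1/(-92635 - 46808/(-26029)) = 1/(-92635 - 46808*(-1/26029)) = 1/(-92635 + 46808/26029) = 1/(-2411149607/26029) = -26029/2411149607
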